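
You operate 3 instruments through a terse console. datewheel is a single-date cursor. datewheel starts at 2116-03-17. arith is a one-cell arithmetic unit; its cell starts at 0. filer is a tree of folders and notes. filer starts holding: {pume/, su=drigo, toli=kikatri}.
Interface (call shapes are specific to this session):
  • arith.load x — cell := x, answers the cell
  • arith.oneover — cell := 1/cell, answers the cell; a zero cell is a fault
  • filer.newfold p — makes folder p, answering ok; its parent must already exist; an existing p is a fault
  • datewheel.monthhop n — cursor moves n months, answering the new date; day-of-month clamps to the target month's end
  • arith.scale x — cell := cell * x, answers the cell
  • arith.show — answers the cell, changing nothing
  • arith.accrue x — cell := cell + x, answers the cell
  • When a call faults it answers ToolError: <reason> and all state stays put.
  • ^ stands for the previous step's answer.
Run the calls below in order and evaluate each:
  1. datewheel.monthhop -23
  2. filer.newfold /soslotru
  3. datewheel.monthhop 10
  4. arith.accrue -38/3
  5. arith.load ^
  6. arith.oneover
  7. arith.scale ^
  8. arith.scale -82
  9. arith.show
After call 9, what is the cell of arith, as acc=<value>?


Answer: acc=-369/722

Derivation:
CALL datewheel.monthhop[n=-23]
RET  2114-04-17
CALL filer.newfold[p=/soslotru]
RET  ok
CALL datewheel.monthhop[n=10]
RET  2115-02-17
CALL arith.accrue[x=-38/3]
RET  -38/3
CALL arith.load[x=^]
RET  -38/3
CALL arith.oneover[]
RET  -3/38
CALL arith.scale[x=^]
RET  9/1444
CALL arith.scale[x=-82]
RET  -369/722
CALL arith.show[]
RET  -369/722


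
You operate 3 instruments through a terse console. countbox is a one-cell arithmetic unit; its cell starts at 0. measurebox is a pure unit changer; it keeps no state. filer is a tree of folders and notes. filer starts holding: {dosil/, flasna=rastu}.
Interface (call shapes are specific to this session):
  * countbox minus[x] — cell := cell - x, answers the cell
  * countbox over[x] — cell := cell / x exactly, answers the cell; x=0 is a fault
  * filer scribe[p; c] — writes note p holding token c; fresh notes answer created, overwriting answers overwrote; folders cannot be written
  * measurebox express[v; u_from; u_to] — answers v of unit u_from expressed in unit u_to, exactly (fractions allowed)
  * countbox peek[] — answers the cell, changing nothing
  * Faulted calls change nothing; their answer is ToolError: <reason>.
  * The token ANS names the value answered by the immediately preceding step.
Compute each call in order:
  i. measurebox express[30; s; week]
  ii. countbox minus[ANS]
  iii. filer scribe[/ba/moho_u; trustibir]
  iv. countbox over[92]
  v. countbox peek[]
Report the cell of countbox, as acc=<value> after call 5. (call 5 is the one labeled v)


Answer: acc=-1/1854720

Derivation:
~$ measurebox express v: 30 u_from: s u_to: week
= 1/20160
~$ countbox minus x: ANS
= -1/20160
~$ filer scribe p: /ba/moho_u c: trustibir
= ToolError: no parent
~$ countbox over x: 92
= -1/1854720
~$ countbox peek
= -1/1854720


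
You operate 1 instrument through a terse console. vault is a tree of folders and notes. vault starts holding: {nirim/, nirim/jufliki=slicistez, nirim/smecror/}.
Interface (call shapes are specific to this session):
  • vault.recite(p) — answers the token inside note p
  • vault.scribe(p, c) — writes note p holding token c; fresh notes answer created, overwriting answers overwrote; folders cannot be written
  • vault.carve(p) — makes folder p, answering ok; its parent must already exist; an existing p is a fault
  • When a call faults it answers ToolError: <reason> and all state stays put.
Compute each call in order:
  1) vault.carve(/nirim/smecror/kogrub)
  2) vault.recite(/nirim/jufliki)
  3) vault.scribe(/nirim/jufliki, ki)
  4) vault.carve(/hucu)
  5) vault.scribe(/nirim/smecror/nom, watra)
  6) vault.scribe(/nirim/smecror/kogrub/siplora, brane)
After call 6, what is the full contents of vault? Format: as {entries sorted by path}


Answer: {hucu/, nirim/, nirim/jufliki=ki, nirim/smecror/, nirim/smecror/kogrub/, nirim/smecror/kogrub/siplora=brane, nirim/smecror/nom=watra}

Derivation:
> carve p→/nirim/smecror/kogrub
:: ok
> recite p→/nirim/jufliki
:: slicistez
> scribe p→/nirim/jufliki c→ki
:: overwrote
> carve p→/hucu
:: ok
> scribe p→/nirim/smecror/nom c→watra
:: created
> scribe p→/nirim/smecror/kogrub/siplora c→brane
:: created


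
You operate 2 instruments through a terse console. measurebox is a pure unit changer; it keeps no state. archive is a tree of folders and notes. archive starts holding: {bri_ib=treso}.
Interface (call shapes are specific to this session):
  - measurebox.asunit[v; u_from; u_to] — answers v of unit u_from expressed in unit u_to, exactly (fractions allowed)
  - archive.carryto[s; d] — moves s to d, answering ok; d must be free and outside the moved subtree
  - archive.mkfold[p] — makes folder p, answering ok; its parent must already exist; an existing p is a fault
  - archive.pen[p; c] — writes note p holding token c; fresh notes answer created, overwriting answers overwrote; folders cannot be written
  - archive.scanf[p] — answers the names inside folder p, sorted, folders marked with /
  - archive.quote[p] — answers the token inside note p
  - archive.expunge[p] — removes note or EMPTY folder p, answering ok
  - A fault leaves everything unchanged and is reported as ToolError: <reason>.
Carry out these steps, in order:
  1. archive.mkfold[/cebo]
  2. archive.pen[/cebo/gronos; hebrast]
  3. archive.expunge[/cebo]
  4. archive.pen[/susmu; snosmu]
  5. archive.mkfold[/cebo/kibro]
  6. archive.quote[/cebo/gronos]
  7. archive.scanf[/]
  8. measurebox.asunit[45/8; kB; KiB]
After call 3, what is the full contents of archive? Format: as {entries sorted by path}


CALL archive.mkfold[p→/cebo]
RET  ok
CALL archive.pen[p→/cebo/gronos; c→hebrast]
RET  created
CALL archive.expunge[p→/cebo]
RET  ToolError: not empty
CALL archive.pen[p→/susmu; c→snosmu]
RET  created
CALL archive.mkfold[p→/cebo/kibro]
RET  ok
CALL archive.quote[p→/cebo/gronos]
RET  hebrast
CALL archive.scanf[p→/]
RET  [bri_ib, cebo/, susmu]
CALL measurebox.asunit[v→45/8; u_from→kB; u_to→KiB]
RET  5625/1024

Answer: {bri_ib=treso, cebo/, cebo/gronos=hebrast}


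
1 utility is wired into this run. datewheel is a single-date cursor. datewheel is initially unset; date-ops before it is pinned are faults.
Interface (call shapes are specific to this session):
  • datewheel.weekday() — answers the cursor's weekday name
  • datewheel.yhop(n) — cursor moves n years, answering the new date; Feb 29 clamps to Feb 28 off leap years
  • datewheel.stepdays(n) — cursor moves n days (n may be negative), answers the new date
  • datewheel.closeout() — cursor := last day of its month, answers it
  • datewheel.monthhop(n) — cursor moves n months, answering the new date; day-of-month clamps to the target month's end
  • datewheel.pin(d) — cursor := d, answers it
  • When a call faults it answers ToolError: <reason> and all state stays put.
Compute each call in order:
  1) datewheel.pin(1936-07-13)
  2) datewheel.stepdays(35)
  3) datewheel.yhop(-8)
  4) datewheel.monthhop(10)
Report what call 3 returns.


Answer: 1928-08-17

Derivation:
;; datewheel.pin(d='1936-07-13') ~> 1936-07-13
;; datewheel.stepdays(n='35') ~> 1936-08-17
;; datewheel.yhop(n='-8') ~> 1928-08-17
;; datewheel.monthhop(n='10') ~> 1929-06-17


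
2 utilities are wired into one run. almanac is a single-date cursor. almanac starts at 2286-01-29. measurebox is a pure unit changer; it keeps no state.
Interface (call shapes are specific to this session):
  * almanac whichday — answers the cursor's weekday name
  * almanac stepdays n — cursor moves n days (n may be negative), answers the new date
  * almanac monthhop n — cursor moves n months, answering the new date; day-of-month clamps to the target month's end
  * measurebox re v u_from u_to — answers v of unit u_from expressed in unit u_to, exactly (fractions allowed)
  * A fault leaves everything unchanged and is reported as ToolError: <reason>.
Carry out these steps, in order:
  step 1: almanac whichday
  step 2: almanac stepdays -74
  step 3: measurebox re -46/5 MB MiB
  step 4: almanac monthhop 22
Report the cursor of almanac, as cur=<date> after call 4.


Answer: cur=2287-09-16

Derivation:
Step: almanac whichday[]
Result: Friday
Step: almanac stepdays[n=-74]
Result: 2285-11-16
Step: measurebox re[v=-46/5; u_from=MB; u_to=MiB]
Result: -71875/8192
Step: almanac monthhop[n=22]
Result: 2287-09-16


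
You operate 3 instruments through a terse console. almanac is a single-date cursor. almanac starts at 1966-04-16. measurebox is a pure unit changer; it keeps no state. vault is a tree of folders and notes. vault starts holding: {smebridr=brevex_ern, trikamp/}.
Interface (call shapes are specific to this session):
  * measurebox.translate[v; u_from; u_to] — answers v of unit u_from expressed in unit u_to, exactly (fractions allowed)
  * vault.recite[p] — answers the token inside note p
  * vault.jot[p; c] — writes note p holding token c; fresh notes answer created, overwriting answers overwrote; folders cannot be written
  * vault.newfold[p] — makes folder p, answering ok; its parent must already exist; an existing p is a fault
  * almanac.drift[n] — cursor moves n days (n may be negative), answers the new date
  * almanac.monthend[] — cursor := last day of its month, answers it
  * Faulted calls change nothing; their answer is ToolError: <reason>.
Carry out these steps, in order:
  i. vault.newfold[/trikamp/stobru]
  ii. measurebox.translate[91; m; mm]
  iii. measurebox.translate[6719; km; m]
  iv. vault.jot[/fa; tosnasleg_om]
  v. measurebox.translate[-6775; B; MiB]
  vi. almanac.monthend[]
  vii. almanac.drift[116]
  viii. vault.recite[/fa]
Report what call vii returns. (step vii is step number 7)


Answer: 1966-08-24

Derivation:
Step: vault.newfold[p: /trikamp/stobru]
Result: ok
Step: measurebox.translate[v: 91; u_from: m; u_to: mm]
Result: 91000
Step: measurebox.translate[v: 6719; u_from: km; u_to: m]
Result: 6719000
Step: vault.jot[p: /fa; c: tosnasleg_om]
Result: created
Step: measurebox.translate[v: -6775; u_from: B; u_to: MiB]
Result: -6775/1048576
Step: almanac.monthend[]
Result: 1966-04-30
Step: almanac.drift[n: 116]
Result: 1966-08-24
Step: vault.recite[p: /fa]
Result: tosnasleg_om


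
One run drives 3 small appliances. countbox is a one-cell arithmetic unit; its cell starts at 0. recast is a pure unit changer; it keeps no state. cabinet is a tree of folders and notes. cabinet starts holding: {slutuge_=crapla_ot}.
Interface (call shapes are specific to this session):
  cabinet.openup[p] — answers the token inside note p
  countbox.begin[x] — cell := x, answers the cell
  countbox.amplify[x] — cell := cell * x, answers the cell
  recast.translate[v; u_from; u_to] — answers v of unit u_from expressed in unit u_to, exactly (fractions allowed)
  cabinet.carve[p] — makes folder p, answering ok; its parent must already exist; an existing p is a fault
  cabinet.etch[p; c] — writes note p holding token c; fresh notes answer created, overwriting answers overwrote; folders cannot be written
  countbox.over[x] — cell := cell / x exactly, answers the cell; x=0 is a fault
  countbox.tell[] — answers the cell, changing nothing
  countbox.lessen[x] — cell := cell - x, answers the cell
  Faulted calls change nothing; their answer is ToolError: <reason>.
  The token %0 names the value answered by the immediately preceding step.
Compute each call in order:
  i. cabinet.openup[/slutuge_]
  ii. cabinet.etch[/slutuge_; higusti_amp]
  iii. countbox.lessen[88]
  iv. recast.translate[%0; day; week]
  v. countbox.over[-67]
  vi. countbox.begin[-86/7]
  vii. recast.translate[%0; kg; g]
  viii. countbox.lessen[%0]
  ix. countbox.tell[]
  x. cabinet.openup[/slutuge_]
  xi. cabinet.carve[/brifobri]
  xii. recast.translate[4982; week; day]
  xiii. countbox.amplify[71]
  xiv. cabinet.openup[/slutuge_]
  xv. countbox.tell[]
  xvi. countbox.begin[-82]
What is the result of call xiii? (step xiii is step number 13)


Answer: 6099894/7

Derivation:
Now I run cabinet.openup passing p: /slutuge_, which returns crapla_ot.
I run cabinet.etch passing p: /slutuge_, c: higusti_amp, which returns overwrote.
Then countbox.lessen passing x: 88, giving -88.
I run recast.translate passing v: %0, u_from: day, u_to: week, → -88/7.
I run countbox.over passing x: -67, → 88/67.
Using countbox.begin passing x: -86/7, → -86/7.
Now I run recast.translate passing v: %0, u_from: kg, u_to: g, which returns -86000/7.
I try countbox.lessen passing x: %0, giving 85914/7.
I use countbox.tell, and observe 85914/7.
I invoke cabinet.openup passing p: /slutuge_, giving higusti_amp.
Then cabinet.carve passing p: /brifobri, — result: ok.
Invoking recast.translate passing v: 4982, u_from: week, u_to: day, — result: 34874.
I run countbox.amplify passing x: 71: 6099894/7.
Using cabinet.openup passing p: /slutuge_, yielding higusti_amp.
Now I run countbox.tell(): 6099894/7.
I run countbox.begin passing x: -82, and see -82.


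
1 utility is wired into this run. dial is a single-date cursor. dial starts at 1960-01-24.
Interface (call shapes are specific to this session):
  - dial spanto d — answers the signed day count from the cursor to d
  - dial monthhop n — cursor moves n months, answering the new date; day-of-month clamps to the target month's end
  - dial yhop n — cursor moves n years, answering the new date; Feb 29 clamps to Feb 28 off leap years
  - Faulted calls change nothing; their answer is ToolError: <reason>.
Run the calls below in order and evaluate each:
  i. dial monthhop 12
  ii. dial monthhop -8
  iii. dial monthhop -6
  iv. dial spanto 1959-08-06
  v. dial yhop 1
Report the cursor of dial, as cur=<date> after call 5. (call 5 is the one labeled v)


CALL dial monthhop[n=12]
RET  1961-01-24
CALL dial monthhop[n=-8]
RET  1960-05-24
CALL dial monthhop[n=-6]
RET  1959-11-24
CALL dial spanto[d=1959-08-06]
RET  -110
CALL dial yhop[n=1]
RET  1960-11-24

Answer: cur=1960-11-24


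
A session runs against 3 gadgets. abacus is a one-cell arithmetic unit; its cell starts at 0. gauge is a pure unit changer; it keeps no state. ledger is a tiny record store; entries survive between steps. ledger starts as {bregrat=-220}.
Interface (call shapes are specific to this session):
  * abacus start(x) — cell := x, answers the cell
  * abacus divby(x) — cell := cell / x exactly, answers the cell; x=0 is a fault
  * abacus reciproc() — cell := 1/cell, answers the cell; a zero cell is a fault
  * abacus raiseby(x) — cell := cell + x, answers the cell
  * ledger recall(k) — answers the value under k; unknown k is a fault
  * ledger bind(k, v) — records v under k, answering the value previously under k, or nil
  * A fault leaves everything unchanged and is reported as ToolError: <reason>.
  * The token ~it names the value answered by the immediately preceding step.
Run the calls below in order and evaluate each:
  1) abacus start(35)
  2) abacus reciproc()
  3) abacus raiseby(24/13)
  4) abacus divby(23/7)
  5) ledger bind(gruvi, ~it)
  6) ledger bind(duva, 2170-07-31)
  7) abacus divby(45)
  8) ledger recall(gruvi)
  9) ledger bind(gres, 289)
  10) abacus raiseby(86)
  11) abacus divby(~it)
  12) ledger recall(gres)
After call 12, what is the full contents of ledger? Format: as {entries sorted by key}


Answer: {bregrat=-220, duva=2170-07-31, gres=289, gruvi=853/1495}

Derivation:
I try abacus start(x=35), and see 35.
Next I call abacus reciproc(), giving 1/35.
Calling abacus raiseby(x=24/13), and see 853/455.
Next I call abacus divby(x=23/7), which returns 853/1495.
I invoke ledger bind(k=gruvi, v=~it), giving nil.
Now I run ledger bind(k=duva, v=2170-07-31), — result: nil.
Next I call abacus divby(x=45), and observe 853/67275.
I run ledger recall(k=gruvi): 853/1495.
Invoking ledger bind(k=gres, v=289), and get nil.
Then abacus raiseby(x=86), — result: 5786503/67275.
I call abacus divby(x=~it), and get 1.
Calling ledger recall(k=gres), and see 289.


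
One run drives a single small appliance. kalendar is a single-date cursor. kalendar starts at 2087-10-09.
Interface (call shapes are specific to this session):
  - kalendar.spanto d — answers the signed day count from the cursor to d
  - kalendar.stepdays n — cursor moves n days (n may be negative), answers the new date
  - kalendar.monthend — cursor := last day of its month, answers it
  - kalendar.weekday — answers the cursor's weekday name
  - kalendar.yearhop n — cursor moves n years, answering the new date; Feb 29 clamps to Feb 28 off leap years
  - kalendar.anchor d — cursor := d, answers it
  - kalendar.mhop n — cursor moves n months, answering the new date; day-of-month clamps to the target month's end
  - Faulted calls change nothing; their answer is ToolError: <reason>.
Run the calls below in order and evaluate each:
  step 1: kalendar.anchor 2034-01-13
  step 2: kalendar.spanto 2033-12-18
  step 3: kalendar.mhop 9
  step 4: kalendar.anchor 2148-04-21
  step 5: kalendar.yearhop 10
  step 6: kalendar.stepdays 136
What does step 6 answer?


Answer: 2158-09-04

Derivation:
Act: kalendar.anchor[d: 2034-01-13]
Obs: 2034-01-13
Act: kalendar.spanto[d: 2033-12-18]
Obs: -26
Act: kalendar.mhop[n: 9]
Obs: 2034-10-13
Act: kalendar.anchor[d: 2148-04-21]
Obs: 2148-04-21
Act: kalendar.yearhop[n: 10]
Obs: 2158-04-21
Act: kalendar.stepdays[n: 136]
Obs: 2158-09-04


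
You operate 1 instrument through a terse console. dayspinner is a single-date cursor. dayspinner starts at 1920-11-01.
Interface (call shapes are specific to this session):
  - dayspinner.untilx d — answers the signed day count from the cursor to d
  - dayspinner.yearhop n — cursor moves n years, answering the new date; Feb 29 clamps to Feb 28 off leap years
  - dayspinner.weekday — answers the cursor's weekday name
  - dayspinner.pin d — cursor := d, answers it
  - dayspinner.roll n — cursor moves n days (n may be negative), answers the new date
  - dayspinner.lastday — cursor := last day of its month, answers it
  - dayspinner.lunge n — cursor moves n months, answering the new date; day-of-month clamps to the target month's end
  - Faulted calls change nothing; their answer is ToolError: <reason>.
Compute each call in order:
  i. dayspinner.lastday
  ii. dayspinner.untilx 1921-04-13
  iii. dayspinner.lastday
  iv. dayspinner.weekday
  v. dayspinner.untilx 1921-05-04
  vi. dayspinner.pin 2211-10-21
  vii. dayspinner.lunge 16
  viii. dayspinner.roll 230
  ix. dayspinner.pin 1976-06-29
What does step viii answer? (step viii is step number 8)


~$ lastday
:: 1920-11-30
~$ untilx d→1921-04-13
:: 134
~$ lastday
:: 1920-11-30
~$ weekday
:: Tuesday
~$ untilx d→1921-05-04
:: 155
~$ pin d→2211-10-21
:: 2211-10-21
~$ lunge n→16
:: 2213-02-21
~$ roll n→230
:: 2213-10-09
~$ pin d→1976-06-29
:: 1976-06-29

Answer: 2213-10-09


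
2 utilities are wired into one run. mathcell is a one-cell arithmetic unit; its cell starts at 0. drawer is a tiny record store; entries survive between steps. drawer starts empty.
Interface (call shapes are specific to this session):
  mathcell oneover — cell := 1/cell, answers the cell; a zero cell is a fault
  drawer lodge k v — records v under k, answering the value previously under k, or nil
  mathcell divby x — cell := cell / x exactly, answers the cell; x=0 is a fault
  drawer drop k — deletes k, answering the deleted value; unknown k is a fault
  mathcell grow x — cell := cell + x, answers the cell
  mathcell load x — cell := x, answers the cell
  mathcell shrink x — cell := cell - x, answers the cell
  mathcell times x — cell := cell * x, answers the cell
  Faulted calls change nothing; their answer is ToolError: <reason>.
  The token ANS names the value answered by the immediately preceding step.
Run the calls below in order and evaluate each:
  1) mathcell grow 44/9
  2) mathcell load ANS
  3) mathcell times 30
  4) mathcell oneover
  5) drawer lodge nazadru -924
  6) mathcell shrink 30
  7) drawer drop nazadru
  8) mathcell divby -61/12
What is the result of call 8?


Answer: 39591/6710

Derivation:
Using mathcell grow(44/9): 44/9.
Next I call mathcell load(ANS), and observe 44/9.
I call mathcell times(30), → 440/3.
Next I call mathcell oneover, which returns 3/440.
I try drawer lodge(nazadru, -924): nil.
Now I run mathcell shrink(30): -13197/440.
Using drawer drop(nazadru), and see -924.
I call mathcell divby(-61/12): 39591/6710.


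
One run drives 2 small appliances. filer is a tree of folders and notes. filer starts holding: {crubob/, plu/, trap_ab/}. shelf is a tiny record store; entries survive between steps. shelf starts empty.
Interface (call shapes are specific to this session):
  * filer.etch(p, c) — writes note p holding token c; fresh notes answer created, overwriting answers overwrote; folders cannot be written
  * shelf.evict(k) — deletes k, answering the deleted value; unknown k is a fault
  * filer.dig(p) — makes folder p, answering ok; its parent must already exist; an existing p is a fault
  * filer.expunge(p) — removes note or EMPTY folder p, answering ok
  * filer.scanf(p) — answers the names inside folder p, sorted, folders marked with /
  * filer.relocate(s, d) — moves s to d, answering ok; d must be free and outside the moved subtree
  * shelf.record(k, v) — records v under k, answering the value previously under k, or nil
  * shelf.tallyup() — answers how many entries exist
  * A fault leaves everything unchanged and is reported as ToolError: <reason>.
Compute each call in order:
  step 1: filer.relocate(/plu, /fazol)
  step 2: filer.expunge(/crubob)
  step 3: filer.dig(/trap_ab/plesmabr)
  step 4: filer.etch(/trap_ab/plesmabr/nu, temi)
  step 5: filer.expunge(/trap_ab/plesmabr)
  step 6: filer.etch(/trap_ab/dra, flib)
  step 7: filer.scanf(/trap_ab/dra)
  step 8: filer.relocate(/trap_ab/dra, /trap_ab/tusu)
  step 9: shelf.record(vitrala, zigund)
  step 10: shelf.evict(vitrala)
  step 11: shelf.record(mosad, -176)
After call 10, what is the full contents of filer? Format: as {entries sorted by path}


Answer: {fazol/, trap_ab/, trap_ab/plesmabr/, trap_ab/plesmabr/nu=temi, trap_ab/tusu=flib}

Derivation:
% 1. filer.relocate(/plu, /fazol) => ok
% 2. filer.expunge(/crubob) => ok
% 3. filer.dig(/trap_ab/plesmabr) => ok
% 4. filer.etch(/trap_ab/plesmabr/nu, temi) => created
% 5. filer.expunge(/trap_ab/plesmabr) => ToolError: not empty
% 6. filer.etch(/trap_ab/dra, flib) => created
% 7. filer.scanf(/trap_ab/dra) => ToolError: not a directory
% 8. filer.relocate(/trap_ab/dra, /trap_ab/tusu) => ok
% 9. shelf.record(vitrala, zigund) => nil
% 10. shelf.evict(vitrala) => zigund
% 11. shelf.record(mosad, -176) => nil


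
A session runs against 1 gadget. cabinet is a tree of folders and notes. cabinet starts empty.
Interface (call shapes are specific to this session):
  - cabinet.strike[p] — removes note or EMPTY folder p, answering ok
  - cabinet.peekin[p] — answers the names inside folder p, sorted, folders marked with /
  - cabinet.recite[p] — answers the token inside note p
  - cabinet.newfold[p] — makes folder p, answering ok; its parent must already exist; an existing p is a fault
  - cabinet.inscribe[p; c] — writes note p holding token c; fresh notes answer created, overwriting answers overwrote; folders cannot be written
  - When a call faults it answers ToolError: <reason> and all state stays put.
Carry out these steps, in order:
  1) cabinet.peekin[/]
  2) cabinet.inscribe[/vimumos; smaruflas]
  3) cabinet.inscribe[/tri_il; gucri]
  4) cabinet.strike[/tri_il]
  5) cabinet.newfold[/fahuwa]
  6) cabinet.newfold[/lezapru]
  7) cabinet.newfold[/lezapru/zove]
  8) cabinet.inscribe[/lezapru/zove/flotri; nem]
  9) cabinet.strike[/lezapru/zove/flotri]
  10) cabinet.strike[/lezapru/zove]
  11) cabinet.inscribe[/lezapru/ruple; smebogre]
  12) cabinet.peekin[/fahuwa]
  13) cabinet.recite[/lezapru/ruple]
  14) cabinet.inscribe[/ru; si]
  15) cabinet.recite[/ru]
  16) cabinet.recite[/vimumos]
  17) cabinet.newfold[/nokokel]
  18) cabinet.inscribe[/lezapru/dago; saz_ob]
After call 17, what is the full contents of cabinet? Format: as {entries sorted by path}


Answer: {fahuwa/, lezapru/, lezapru/ruple=smebogre, nokokel/, ru=si, vimumos=smaruflas}

Derivation:
==> peekin(p→/)
<== []
==> inscribe(p→/vimumos, c→smaruflas)
<== created
==> inscribe(p→/tri_il, c→gucri)
<== created
==> strike(p→/tri_il)
<== ok
==> newfold(p→/fahuwa)
<== ok
==> newfold(p→/lezapru)
<== ok
==> newfold(p→/lezapru/zove)
<== ok
==> inscribe(p→/lezapru/zove/flotri, c→nem)
<== created
==> strike(p→/lezapru/zove/flotri)
<== ok
==> strike(p→/lezapru/zove)
<== ok
==> inscribe(p→/lezapru/ruple, c→smebogre)
<== created
==> peekin(p→/fahuwa)
<== []
==> recite(p→/lezapru/ruple)
<== smebogre
==> inscribe(p→/ru, c→si)
<== created
==> recite(p→/ru)
<== si
==> recite(p→/vimumos)
<== smaruflas
==> newfold(p→/nokokel)
<== ok
==> inscribe(p→/lezapru/dago, c→saz_ob)
<== created


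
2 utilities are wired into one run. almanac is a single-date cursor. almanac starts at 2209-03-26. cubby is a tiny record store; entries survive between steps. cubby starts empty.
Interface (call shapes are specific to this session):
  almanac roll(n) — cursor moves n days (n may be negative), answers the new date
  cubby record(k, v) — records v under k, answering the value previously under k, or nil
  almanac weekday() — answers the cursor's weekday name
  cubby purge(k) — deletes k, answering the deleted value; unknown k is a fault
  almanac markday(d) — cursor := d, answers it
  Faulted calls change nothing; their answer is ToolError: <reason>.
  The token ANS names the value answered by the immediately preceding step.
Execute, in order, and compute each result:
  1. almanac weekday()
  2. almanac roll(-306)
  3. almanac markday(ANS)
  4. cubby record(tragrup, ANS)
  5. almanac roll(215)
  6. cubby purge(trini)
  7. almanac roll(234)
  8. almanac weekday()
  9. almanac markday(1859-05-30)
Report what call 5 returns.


Answer: 2208-12-25

Derivation:
# 1. almanac weekday() => Sunday
# 2. almanac roll(n→-306) => 2208-05-24
# 3. almanac markday(d→ANS) => 2208-05-24
# 4. cubby record(k→tragrup, v→ANS) => nil
# 5. almanac roll(n→215) => 2208-12-25
# 6. cubby purge(k→trini) => ToolError: no such key trini
# 7. almanac roll(n→234) => 2209-08-16
# 8. almanac weekday() => Wednesday
# 9. almanac markday(d→1859-05-30) => 1859-05-30


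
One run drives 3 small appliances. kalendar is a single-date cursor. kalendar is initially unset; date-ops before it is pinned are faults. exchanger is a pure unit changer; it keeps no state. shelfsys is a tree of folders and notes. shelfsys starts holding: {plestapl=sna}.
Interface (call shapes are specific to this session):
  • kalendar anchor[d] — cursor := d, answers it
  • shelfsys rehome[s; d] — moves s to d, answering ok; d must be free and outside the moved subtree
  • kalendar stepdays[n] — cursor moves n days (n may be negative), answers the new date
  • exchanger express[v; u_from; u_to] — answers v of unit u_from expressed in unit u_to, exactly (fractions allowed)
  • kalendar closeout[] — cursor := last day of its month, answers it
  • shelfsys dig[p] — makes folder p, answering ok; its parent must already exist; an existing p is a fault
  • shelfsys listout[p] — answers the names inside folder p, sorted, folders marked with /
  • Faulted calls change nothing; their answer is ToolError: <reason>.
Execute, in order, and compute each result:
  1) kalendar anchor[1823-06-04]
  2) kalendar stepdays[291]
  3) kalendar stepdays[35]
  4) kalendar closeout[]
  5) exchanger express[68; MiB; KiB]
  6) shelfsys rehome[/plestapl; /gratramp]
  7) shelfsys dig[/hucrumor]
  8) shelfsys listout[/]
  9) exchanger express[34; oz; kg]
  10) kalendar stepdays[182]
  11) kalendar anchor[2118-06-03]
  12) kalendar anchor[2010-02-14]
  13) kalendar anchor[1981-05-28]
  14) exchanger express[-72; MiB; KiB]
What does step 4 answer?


→ kalendar anchor(d→1823-06-04)
← 1823-06-04
→ kalendar stepdays(n→291)
← 1824-03-21
→ kalendar stepdays(n→35)
← 1824-04-25
→ kalendar closeout()
← 1824-04-30
→ exchanger express(v→68, u_from→MiB, u_to→KiB)
← 69632
→ shelfsys rehome(s→/plestapl, d→/gratramp)
← ok
→ shelfsys dig(p→/hucrumor)
← ok
→ shelfsys listout(p→/)
← [gratramp, hucrumor/]
→ exchanger express(v→34, u_from→oz, u_to→kg)
← 771107029/800000000
→ kalendar stepdays(n→182)
← 1824-10-29
→ kalendar anchor(d→2118-06-03)
← 2118-06-03
→ kalendar anchor(d→2010-02-14)
← 2010-02-14
→ kalendar anchor(d→1981-05-28)
← 1981-05-28
→ exchanger express(v→-72, u_from→MiB, u_to→KiB)
← -73728

Answer: 1824-04-30


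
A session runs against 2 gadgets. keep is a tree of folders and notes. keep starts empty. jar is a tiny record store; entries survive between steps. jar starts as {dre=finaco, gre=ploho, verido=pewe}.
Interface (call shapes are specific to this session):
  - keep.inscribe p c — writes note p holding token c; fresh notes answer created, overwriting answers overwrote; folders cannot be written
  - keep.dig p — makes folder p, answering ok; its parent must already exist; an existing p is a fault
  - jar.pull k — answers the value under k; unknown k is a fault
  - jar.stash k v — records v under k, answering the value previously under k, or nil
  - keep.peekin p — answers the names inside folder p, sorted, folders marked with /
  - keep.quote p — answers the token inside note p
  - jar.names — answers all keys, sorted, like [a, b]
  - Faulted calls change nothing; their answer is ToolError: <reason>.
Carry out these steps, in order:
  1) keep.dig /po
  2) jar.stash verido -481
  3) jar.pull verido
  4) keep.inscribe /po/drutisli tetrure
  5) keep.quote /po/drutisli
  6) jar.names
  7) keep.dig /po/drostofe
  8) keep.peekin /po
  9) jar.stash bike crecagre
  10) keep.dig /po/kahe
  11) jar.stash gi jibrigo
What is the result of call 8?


==> dig(p→/po)
<== ok
==> stash(k→verido, v→-481)
<== pewe
==> pull(k→verido)
<== -481
==> inscribe(p→/po/drutisli, c→tetrure)
<== created
==> quote(p→/po/drutisli)
<== tetrure
==> names()
<== [dre, gre, verido]
==> dig(p→/po/drostofe)
<== ok
==> peekin(p→/po)
<== [drostofe/, drutisli]
==> stash(k→bike, v→crecagre)
<== nil
==> dig(p→/po/kahe)
<== ok
==> stash(k→gi, v→jibrigo)
<== nil

Answer: [drostofe/, drutisli]


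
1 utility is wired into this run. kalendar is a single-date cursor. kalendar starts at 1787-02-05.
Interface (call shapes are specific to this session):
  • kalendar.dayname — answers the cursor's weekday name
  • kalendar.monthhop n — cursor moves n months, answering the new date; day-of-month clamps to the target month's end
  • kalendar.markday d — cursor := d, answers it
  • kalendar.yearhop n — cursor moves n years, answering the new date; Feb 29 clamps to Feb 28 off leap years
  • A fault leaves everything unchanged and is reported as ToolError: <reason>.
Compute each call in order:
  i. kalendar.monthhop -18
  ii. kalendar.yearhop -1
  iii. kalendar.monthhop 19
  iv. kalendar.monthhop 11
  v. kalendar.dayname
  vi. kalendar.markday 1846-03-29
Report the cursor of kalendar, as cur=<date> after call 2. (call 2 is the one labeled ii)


Answer: cur=1784-08-05

Derivation:
% monthhop n→-18
  1785-08-05
% yearhop n→-1
  1784-08-05
% monthhop n→19
  1786-03-05
% monthhop n→11
  1787-02-05
% dayname
  Monday
% markday d→1846-03-29
  1846-03-29


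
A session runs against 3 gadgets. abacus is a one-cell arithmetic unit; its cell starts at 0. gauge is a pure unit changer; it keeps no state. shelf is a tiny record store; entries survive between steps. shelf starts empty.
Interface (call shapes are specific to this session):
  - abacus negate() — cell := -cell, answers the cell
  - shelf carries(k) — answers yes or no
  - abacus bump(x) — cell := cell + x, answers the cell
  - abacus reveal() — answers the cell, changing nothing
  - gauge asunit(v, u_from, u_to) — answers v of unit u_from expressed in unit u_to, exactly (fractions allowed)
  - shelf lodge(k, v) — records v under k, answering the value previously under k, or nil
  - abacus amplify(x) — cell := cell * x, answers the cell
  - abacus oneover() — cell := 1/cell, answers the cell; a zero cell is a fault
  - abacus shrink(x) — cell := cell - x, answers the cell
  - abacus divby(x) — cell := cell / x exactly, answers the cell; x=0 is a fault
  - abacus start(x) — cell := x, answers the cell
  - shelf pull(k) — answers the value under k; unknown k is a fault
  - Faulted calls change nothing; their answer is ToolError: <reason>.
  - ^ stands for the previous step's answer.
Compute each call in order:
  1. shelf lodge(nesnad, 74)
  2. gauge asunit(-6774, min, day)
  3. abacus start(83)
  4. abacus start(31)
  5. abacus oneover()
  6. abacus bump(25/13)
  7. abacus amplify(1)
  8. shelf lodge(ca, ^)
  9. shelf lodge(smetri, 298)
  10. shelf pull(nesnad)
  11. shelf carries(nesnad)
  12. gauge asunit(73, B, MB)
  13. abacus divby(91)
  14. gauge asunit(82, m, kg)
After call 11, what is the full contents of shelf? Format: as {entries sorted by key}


;; 1. shelf lodge(k→nesnad, v→74) => nil
;; 2. gauge asunit(v→-6774, u_from→min, u_to→day) => -1129/240
;; 3. abacus start(x→83) => 83
;; 4. abacus start(x→31) => 31
;; 5. abacus oneover() => 1/31
;; 6. abacus bump(x→25/13) => 788/403
;; 7. abacus amplify(x→1) => 788/403
;; 8. shelf lodge(k→ca, v→^) => nil
;; 9. shelf lodge(k→smetri, v→298) => nil
;; 10. shelf pull(k→nesnad) => 74
;; 11. shelf carries(k→nesnad) => yes
;; 12. gauge asunit(v→73, u_from→B, u_to→MB) => 73/1000000
;; 13. abacus divby(x→91) => 788/36673
;; 14. gauge asunit(v→82, u_from→m, u_to→kg) => ToolError: incompatible units

Answer: {ca=788/403, nesnad=74, smetri=298}


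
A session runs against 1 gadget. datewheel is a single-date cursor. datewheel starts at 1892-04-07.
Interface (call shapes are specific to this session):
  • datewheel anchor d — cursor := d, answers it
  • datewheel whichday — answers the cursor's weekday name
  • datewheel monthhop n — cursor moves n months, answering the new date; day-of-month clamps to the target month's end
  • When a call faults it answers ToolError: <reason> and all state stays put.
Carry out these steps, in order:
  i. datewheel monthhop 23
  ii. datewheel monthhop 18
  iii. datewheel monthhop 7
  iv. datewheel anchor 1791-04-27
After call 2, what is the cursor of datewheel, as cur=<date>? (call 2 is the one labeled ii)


[in] datewheel monthhop n=23
= 1894-03-07
[in] datewheel monthhop n=18
= 1895-09-07
[in] datewheel monthhop n=7
= 1896-04-07
[in] datewheel anchor d=1791-04-27
= 1791-04-27

Answer: cur=1895-09-07


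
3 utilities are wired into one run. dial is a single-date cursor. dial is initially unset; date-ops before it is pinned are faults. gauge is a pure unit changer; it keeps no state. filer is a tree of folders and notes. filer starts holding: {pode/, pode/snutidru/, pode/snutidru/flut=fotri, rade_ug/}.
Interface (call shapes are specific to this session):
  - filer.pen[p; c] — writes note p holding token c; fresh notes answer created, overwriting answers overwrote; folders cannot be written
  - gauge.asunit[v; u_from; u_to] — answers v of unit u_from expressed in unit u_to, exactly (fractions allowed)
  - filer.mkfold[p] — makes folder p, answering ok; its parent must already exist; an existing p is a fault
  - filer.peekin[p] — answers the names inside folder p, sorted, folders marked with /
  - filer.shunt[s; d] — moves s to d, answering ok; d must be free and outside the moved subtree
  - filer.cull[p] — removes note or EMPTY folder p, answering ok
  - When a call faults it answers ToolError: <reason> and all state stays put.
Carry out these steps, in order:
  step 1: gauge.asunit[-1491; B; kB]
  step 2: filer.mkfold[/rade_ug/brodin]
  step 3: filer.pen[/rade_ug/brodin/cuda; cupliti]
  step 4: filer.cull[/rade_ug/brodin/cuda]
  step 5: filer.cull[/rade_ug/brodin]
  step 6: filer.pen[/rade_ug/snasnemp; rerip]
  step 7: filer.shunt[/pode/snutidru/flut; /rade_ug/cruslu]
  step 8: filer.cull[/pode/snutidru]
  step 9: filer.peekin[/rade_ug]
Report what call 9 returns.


Using asunit passing v=-1491, u_from=B, u_to=kB, yielding -1491/1000.
I invoke mkfold passing p=/rade_ug/brodin, — result: ok.
I run pen passing p=/rade_ug/brodin/cuda, c=cupliti: created.
Invoking cull passing p=/rade_ug/brodin/cuda: ok.
Invoking cull passing p=/rade_ug/brodin, which returns ok.
I use pen passing p=/rade_ug/snasnemp, c=rerip, and observe created.
Then shunt passing s=/pode/snutidru/flut, d=/rade_ug/cruslu, → ok.
Invoking cull passing p=/pode/snutidru, — result: ok.
I use peekin passing p=/rade_ug, and observe [cruslu, snasnemp].

Answer: [cruslu, snasnemp]


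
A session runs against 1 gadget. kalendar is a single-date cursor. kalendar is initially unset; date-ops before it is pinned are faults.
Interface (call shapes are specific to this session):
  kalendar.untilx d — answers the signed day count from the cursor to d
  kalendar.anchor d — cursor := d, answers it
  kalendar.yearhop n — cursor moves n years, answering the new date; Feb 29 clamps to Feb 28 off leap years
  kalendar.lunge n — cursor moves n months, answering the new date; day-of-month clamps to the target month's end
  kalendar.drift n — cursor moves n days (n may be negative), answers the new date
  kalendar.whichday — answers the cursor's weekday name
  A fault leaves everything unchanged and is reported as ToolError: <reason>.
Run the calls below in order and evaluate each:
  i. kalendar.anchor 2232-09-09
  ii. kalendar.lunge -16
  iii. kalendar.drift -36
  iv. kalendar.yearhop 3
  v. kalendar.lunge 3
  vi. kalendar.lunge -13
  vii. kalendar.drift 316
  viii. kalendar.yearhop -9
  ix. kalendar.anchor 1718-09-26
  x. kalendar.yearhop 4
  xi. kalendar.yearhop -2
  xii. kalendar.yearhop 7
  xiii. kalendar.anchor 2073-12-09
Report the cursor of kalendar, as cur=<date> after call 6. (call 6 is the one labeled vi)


→ kalendar.anchor(2232-09-09)
← 2232-09-09
→ kalendar.lunge(-16)
← 2231-05-09
→ kalendar.drift(-36)
← 2231-04-03
→ kalendar.yearhop(3)
← 2234-04-03
→ kalendar.lunge(3)
← 2234-07-03
→ kalendar.lunge(-13)
← 2233-06-03
→ kalendar.drift(316)
← 2234-04-15
→ kalendar.yearhop(-9)
← 2225-04-15
→ kalendar.anchor(1718-09-26)
← 1718-09-26
→ kalendar.yearhop(4)
← 1722-09-26
→ kalendar.yearhop(-2)
← 1720-09-26
→ kalendar.yearhop(7)
← 1727-09-26
→ kalendar.anchor(2073-12-09)
← 2073-12-09

Answer: cur=2233-06-03


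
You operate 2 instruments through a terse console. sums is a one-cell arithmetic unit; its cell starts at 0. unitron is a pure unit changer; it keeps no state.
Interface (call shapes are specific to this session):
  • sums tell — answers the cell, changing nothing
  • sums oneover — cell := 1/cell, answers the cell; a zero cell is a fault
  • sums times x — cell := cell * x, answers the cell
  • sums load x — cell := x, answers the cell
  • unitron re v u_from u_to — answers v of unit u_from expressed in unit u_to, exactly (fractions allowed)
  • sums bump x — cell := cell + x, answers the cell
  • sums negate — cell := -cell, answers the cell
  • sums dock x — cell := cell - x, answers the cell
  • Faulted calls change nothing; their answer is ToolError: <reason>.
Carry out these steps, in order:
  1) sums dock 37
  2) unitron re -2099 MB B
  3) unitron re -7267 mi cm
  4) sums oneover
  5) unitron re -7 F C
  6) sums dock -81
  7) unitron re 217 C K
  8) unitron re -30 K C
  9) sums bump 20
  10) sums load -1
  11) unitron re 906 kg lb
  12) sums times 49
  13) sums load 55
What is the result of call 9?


Answer: 3736/37

Derivation:
Do: sums dock[x='37']
See: -37
Do: unitron re[v='-2099'; u_from='MB'; u_to='B']
See: -2099000000
Do: unitron re[v='-7267'; u_from='mi'; u_to='cm']
See: -5847551424/5
Do: sums oneover[]
See: -1/37
Do: unitron re[v='-7'; u_from='F'; u_to='C']
See: -65/3
Do: sums dock[x='-81']
See: 2996/37
Do: unitron re[v='217'; u_from='C'; u_to='K']
See: 9803/20
Do: unitron re[v='-30'; u_from='K'; u_to='C']
See: -6063/20
Do: sums bump[x='20']
See: 3736/37
Do: sums load[x='-1']
See: -1
Do: unitron re[v='906'; u_from='kg'; u_to='lb']
See: 90600000000/45359237
Do: sums times[x='49']
See: -49
Do: sums load[x='55']
See: 55
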